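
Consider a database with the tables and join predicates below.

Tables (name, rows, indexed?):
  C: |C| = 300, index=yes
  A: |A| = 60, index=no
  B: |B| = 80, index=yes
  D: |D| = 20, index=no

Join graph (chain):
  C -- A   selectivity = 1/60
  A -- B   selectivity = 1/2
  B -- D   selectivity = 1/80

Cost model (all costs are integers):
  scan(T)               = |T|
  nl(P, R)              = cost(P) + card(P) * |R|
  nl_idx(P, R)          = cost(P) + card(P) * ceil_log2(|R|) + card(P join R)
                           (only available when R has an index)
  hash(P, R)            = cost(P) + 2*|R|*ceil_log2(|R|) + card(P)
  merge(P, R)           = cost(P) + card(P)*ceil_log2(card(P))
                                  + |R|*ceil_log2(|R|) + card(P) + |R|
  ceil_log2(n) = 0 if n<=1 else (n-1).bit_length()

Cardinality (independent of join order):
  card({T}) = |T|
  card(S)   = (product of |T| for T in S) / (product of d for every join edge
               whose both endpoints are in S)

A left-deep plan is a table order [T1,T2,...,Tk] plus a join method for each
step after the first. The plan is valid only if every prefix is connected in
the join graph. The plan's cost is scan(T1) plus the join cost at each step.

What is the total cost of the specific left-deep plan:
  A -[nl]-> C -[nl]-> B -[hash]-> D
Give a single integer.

step 1: scan A: cost=60, card=60
step 2: join C via nl
    card(P join C) = 60*300/(60) = 300
    cost = 60 + 60*300 = 18060
step 3: join B via nl
    card(P join B) = 300*80/(2) = 12000
    cost = 18060 + 300*80 = 42060
step 4: join D via hash
    card(P join D) = 12000*20/(80) = 3000
    cost = 42060 + 2*20*5 + 12000 = 54260

54260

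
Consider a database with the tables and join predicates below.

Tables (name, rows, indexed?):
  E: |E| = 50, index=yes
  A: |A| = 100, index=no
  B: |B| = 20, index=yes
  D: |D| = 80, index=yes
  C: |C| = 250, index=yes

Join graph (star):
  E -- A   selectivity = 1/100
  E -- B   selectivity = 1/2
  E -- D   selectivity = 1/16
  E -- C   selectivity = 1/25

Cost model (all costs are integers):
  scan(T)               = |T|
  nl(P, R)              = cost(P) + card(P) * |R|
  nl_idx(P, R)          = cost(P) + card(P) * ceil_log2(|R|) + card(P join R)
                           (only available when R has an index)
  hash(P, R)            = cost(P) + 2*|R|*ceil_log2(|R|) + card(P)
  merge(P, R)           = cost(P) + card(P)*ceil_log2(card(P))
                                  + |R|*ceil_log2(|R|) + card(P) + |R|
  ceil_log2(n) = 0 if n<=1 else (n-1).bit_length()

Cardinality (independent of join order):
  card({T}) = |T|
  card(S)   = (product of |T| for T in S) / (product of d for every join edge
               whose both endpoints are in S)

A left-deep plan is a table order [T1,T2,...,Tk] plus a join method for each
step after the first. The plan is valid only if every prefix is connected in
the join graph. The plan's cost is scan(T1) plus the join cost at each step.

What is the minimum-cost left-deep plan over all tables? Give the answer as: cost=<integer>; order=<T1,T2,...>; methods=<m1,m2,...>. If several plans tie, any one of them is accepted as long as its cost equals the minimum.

Selinger DP (subsets sized 1..n):
  {E}: scan cost=50, card=50
  {A}: scan cost=100, card=100
  {B}: scan cost=20, card=20
  {D}: scan cost=80, card=80
  {C}: scan cost=250, card=250
  {AE}: card=50; try (E,nl_idx)→750, (E,hash)→800, (A,merge)→1200, (E,merge)→1250, (A,hash)→1500, (A,nl)→5050 …(+1); best=750 via (E,nl_idx)
  {BE}: card=500; try (B,hash)→300, (E,merge)→490, (B,merge)→520, (E,hash)→640, (E,nl_idx)→640, (B,nl_idx)→800 …(+2); best=300 via (B,hash)
  {DE}: card=250; try (D,nl_idx)→650, (E,hash)→760, (E,nl_idx)→810, (D,merge)→1040, (E,merge)→1070, (D,hash)→1220 …(+2); best=650 via (D,nl_idx)
  {CE}: card=500; try (C,nl_idx)→950, (E,hash)→1100, (E,nl_idx)→2250, (C,merge)→2650, (E,merge)→2850, (C,hash)→4100 …(+2); best=950 via (C,nl_idx)
  {ABE}: card=500; try (B,hash)→1000, (B,merge)→1220, (B,nl_idx)→1500, (B,nl)→1750, (A,hash)→2200, (A,merge)→6100 …(+1); best=1000 via (B,hash)
  {ADE}: card=250; try (D,nl_idx)→1350, (D,merge)→1740, (D,hash)→1920, (A,hash)→2300, (A,merge)→3700, (D,nl)→4750 …(+1); best=1350 via (D,nl_idx)
  {ACE}: card=500; try (C,nl_idx)→1650, (A,hash)→2850, (C,merge)→3350, (C,hash)→4800, (A,merge)→6750, (C,nl)→13250 …(+1); best=1650 via (C,nl_idx)
  {BDE}: card=2500; try (B,hash)→1100, (D,hash)→1920, (B,merge)→3020, (B,nl_idx)→4400, (B,nl)→5650, (D,merge)→5940 …(+2); best=1100 via (B,hash)
  {BCE}: card=5000; try (B,hash)→1650, (C,hash)→4800, (B,merge)→6070, (C,merge)→7550, (B,nl_idx)→8450, (C,nl_idx)→9300 …(+2); best=1650 via (B,hash)
  {CDE}: card=2500; try (D,hash)→2570, (C,hash)→4900, (C,merge)→5150, (C,nl_idx)→5150, (D,merge)→6590, (D,nl_idx)→6950 …(+2); best=2570 via (D,hash)
  {ABDE}: card=2500; try (B,hash)→1800, (D,hash)→2620, (B,merge)→3720, (A,hash)→5000, (B,nl_idx)→5100, (B,nl)→6350 …(+5); best=1800 via (B,hash)
  {ABCE}: card=5000; try (B,hash)→2350, (C,hash)→5500, (B,merge)→6770, (A,hash)→8050, (C,merge)→8250, (B,nl_idx)→9150 …(+5); best=2350 via (B,hash)
  {ACDE}: card=2500; try (D,hash)→3270, (C,hash)→5600, (C,merge)→5850, (C,nl_idx)→5850, (A,hash)→6470, (D,merge)→7290 …(+5); best=3270 via (D,hash)
  {BCDE}: card=25000; try (B,hash)→5270, (C,hash)→7600, (D,hash)→7770, (B,merge)→35190, (C,merge)→35850, (B,nl_idx)→40070 …(+6); best=5270 via (B,hash)
  {ABCDE}: card=25000; try (B,hash)→5970, (C,hash)→8300, (D,hash)→8470, (A,hash)→31670, (B,merge)→35890, (C,merge)→36550 …(+9); best=5970 via (B,hash)

cost=5970; order=A,E,C,D,B; methods=nl_idx,nl_idx,hash,hash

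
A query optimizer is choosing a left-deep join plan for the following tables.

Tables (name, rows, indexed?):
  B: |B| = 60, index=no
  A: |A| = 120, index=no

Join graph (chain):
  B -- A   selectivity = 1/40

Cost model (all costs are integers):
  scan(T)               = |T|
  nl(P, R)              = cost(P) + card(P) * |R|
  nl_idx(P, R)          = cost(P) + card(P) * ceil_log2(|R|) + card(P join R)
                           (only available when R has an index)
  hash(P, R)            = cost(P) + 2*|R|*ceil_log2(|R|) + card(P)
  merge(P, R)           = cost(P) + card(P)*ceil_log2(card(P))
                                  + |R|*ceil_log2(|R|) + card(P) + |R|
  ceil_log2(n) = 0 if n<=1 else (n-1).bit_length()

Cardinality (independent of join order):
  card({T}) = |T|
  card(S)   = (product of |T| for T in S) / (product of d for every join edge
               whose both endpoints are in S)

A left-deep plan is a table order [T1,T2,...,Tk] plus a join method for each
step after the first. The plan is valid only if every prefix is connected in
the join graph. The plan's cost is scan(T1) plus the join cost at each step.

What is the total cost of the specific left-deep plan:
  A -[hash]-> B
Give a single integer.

960

step 1: scan A: cost=120, card=120
step 2: join B via hash
    card(P join B) = 120*60/(40) = 180
    cost = 120 + 2*60*6 + 120 = 960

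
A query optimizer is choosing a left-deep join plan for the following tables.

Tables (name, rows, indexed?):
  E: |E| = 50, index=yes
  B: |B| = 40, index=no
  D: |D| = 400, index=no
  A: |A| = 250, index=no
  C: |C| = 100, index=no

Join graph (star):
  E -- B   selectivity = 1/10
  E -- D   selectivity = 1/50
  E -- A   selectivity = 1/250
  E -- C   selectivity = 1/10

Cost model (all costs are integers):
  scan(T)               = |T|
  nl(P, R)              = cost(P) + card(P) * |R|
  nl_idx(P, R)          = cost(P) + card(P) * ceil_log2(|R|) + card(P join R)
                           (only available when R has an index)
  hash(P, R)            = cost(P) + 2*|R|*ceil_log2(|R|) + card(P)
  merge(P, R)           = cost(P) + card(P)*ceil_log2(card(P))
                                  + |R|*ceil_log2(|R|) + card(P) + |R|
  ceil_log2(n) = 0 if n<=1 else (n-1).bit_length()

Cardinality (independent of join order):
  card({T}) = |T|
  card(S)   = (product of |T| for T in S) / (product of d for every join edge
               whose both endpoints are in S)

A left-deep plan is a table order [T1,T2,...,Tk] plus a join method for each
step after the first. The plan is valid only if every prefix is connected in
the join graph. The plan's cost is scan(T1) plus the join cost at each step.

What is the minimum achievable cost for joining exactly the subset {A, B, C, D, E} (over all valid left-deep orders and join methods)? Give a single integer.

Selinger DP over subsets of {A,B,C,D,E}:
  {E}: scan cost=50, card=50
  {B}: scan cost=40, card=40
  {D}: scan cost=400, card=400
  {A}: scan cost=250, card=250
  {C}: scan cost=100, card=100
  {BE}: card=200; try (E,nl_idx)→480, (B,hash)→580, (E,merge)→670, (E,hash)→680, (B,merge)→680, (E,nl)→2040 …(+1); best=480 via (E,nl_idx)
  {DE}: card=400; try (E,hash)→1400, (E,nl_idx)→3200, (D,merge)→4400, (E,merge)→4750, (D,hash)→7300, (D,nl)→20050 …(+1); best=1400 via (E,hash)
  {AE}: card=50; try (E,hash)→1100, (E,nl_idx)→1800, (A,merge)→2650, (E,merge)→2850, (A,hash)→4100, (A,nl)→12550 …(+1); best=1100 via (E,hash)
  {CE}: card=500; try (E,hash)→800, (E,nl_idx)→1200, (C,merge)→1200, (E,merge)→1250, (C,hash)→1500, (C,nl)→5050 …(+1); best=800 via (E,hash)
  {BDE}: card=1600; try (B,hash)→2280, (B,merge)→5680, (D,merge)→6280, (D,hash)→7880, (B,nl)→17400, (D,nl)→80480; best=2280 via (B,hash)
  {ABE}: card=200; try (B,hash)→1630, (B,merge)→1730, (B,nl)→3100, (A,merge)→4530, (A,hash)→4680, (A,nl)→50480; best=1630 via (B,hash)
  {BCE}: card=2000; try (B,hash)→1780, (C,hash)→2080, (C,merge)→3080, (B,merge)→6080, (C,nl)→20480, (B,nl)→20800; best=1780 via (B,hash)
  {ADE}: card=400; try (D,merge)→5450, (A,hash)→5800, (A,merge)→7650, (D,hash)→8350, (D,nl)→21100, (A,nl)→101400; best=5450 via (D,merge)
  {CDE}: card=4000; try (C,hash)→3200, (C,merge)→6200, (D,hash)→8500, (D,merge)→9800, (C,nl)→41400, (D,nl)→200800; best=3200 via (C,hash)
  {ACE}: card=500; try (C,merge)→2250, (C,hash)→2550, (A,hash)→5300, (C,nl)→6100, (A,merge)→8050, (A,nl)→125800; best=2250 via (C,merge)
  {ABDE}: card=1600; try (B,hash)→6330, (D,merge)→7430, (A,hash)→7880, (D,hash)→9030, (B,merge)→9730, (B,nl)→21450 …(+3); best=6330 via (B,hash)
  {BCDE}: card=16000; try (C,hash)→5280, (B,hash)→7680, (D,hash)→10980, (C,merge)→22280, (D,merge)→29780, (B,merge)→55480 …(+3); best=5280 via (C,hash)
  {ABCE}: card=2000; try (C,hash)→3230, (B,hash)→3230, (C,merge)→4230, (B,merge)→7530, (A,hash)→7780, (C,nl)→21630 …(+3); best=3230 via (C,hash)
  {ACDE}: card=4000; try (C,hash)→7250, (D,hash)→9950, (C,merge)→10250, (A,hash)→11200, (D,merge)→11250, (C,nl)→45450 …(+3); best=7250 via (C,hash)
  {ABCDE}: card=16000; try (C,hash)→9330, (B,hash)→11730, (D,hash)→12430, (A,hash)→25280, (C,merge)→26330, (D,merge)→31230 …(+6); best=9330 via (C,hash)

9330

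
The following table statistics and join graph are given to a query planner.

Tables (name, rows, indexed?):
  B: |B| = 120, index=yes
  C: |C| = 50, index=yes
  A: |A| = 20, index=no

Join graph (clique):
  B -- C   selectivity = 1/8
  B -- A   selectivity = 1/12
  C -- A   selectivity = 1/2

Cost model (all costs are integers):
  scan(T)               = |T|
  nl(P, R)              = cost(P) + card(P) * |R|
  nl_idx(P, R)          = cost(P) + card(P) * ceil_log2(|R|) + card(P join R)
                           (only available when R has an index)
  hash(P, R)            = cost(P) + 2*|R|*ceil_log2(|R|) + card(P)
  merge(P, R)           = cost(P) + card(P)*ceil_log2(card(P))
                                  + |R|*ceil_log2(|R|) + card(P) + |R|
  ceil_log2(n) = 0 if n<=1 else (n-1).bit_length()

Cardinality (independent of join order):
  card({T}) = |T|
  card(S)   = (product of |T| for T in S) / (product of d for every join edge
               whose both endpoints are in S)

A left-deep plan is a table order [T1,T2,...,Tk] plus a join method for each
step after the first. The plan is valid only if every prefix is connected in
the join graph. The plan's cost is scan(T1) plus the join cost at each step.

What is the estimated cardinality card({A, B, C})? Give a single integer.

625

Tables in S: A(20), B(120), C(50)
Edges inside S: B-C(d=8), B-A(d=12), C-A(d=2)
numerator = 20 * 120 * 50 = 120000
denominator = 8 * 12 * 2 = 192
card(S) = 120000 / 192 = 625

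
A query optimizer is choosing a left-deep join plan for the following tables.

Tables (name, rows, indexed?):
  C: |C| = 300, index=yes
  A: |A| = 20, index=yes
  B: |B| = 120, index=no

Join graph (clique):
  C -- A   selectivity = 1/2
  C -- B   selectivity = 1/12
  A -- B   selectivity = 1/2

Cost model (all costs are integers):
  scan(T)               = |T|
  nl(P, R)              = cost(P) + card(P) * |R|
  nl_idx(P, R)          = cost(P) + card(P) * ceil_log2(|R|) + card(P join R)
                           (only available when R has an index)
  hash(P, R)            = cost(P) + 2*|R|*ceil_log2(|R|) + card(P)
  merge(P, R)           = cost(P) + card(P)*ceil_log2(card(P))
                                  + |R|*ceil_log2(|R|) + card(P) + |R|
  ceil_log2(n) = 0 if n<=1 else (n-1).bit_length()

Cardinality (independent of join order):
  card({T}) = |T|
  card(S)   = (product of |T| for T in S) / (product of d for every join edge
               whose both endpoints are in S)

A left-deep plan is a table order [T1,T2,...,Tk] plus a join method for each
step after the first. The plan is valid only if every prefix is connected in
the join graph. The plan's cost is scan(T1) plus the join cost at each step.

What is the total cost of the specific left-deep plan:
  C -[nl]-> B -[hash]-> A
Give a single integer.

39500

step 1: scan C: cost=300, card=300
step 2: join B via nl
    card(P join B) = 300*120/(12) = 3000
    cost = 300 + 300*120 = 36300
step 3: join A via hash
    card(P join A) = 3000*20/(2*2) = 15000
    cost = 36300 + 2*20*5 + 3000 = 39500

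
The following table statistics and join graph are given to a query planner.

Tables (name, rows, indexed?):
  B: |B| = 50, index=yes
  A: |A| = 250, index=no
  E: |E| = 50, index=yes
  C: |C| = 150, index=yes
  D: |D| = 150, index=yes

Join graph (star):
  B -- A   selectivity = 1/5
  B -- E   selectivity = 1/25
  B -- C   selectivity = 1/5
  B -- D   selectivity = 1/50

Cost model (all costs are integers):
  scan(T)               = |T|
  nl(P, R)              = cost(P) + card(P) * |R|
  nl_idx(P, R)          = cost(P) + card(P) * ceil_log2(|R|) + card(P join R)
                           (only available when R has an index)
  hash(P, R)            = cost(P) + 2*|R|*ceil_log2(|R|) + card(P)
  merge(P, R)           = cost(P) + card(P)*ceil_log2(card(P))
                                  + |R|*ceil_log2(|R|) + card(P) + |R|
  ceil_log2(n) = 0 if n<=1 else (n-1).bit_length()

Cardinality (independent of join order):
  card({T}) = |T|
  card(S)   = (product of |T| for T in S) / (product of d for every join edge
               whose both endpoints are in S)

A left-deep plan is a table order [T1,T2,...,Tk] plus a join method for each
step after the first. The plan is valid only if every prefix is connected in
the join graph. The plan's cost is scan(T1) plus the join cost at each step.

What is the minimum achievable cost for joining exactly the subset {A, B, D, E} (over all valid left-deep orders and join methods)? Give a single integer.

Selinger DP over subsets of {A,B,D,E}:
  {B}: scan cost=50, card=50
  {A}: scan cost=250, card=250
  {E}: scan cost=50, card=50
  {D}: scan cost=150, card=150
  {AB}: card=2500; try (B,hash)→1100, (A,merge)→2650, (B,merge)→2850, (A,hash)→4100, (B,nl_idx)→4250, (A,nl)→12550 …(+1); best=1100 via (B,hash)
  {BE}: card=100; try (E,nl_idx)→450, (B,nl_idx)→450, (E,hash)→700, (B,hash)→700, (E,merge)→750, (B,merge)→750 …(+2); best=450 via (E,nl_idx)
  {BD}: card=150; try (D,nl_idx)→600, (B,hash)→900, (B,nl_idx)→1200, (D,merge)→1750, (B,merge)→1850, (D,hash)→2500 …(+2); best=600 via (D,nl_idx)
  {ABE}: card=5000; try (A,merge)→3500, (E,hash)→4200, (A,hash)→4550, (E,nl_idx)→21100, (A,nl)→25450, (E,merge)→33950 …(+1); best=3500 via (A,merge)
  {ABD}: card=7500; try (A,merge)→4200, (A,hash)→4750, (D,hash)→6000, (D,nl_idx)→28600, (D,merge)→34950, (A,nl)→38100 …(+1); best=4200 via (A,merge)
  {BDE}: card=300; try (E,hash)→1350, (D,nl_idx)→1550, (E,nl_idx)→1800, (E,merge)→2300, (D,merge)→2600, (D,hash)→2950 …(+2); best=1350 via (E,hash)
  {ABDE}: card=15000; try (A,hash)→5650, (A,merge)→6600, (D,hash)→10900, (E,hash)→12300, (D,nl_idx)→58500, (E,nl_idx)→64200 …(+5); best=5650 via (A,hash)

5650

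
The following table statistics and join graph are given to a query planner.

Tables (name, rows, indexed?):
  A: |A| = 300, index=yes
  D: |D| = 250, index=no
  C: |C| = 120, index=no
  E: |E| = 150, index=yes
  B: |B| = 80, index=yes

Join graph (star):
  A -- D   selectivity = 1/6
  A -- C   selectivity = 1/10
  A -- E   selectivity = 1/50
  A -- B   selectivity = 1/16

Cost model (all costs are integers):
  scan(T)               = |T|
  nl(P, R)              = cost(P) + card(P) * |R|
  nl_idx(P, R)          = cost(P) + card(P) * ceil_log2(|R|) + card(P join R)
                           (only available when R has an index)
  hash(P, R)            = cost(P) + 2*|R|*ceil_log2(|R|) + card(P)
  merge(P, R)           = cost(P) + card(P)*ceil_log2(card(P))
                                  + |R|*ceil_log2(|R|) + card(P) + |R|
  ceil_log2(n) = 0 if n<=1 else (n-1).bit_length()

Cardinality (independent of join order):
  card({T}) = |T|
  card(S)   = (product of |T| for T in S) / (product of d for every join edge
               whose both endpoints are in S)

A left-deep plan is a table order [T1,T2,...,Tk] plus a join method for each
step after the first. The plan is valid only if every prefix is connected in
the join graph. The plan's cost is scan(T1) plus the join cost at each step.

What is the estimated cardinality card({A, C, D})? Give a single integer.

150000

Tables in S: A(300), C(120), D(250)
Edges inside S: A-D(d=6), A-C(d=10)
numerator = 300 * 120 * 250 = 9000000
denominator = 6 * 10 = 60
card(S) = 9000000 / 60 = 150000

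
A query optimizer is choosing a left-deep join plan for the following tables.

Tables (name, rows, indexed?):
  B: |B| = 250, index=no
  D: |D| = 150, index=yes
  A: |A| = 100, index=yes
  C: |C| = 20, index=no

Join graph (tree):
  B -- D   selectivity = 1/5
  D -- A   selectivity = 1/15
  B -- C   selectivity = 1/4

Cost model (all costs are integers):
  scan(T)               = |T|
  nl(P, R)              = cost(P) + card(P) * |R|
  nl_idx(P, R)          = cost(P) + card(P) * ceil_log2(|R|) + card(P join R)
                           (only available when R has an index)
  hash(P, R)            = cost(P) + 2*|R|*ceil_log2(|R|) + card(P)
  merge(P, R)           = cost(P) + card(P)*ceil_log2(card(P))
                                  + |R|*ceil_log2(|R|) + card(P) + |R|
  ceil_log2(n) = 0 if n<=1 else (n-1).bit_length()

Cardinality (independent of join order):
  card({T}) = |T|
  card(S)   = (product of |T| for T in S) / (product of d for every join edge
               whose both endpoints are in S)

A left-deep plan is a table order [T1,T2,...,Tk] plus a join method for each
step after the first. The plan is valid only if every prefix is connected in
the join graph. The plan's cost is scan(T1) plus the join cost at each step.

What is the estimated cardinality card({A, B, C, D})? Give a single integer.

Tables in S: A(100), B(250), C(20), D(150)
Edges inside S: B-D(d=5), D-A(d=15), B-C(d=4)
numerator = 100 * 250 * 20 * 150 = 75000000
denominator = 5 * 15 * 4 = 300
card(S) = 75000000 / 300 = 250000

250000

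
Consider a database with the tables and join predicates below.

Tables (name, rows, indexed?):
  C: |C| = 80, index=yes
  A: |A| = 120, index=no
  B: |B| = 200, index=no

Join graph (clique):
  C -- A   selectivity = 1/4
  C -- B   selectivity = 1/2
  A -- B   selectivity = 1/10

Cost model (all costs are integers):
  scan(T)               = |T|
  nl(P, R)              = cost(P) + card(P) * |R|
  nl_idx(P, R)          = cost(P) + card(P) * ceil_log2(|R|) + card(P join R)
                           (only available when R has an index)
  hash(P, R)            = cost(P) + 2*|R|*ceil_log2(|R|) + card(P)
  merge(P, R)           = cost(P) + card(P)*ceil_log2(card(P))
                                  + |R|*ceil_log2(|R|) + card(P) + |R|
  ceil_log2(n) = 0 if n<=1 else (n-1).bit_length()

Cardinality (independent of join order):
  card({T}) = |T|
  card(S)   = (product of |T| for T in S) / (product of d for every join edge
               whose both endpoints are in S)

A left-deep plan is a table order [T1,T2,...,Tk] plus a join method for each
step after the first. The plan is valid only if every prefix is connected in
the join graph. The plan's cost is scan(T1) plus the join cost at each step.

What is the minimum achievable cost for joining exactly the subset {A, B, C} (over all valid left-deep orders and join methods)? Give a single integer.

5600

Selinger DP over subsets of {A,B,C}:
  {C}: scan cost=80, card=80
  {A}: scan cost=120, card=120
  {B}: scan cost=200, card=200
  {AC}: card=2400; try (C,hash)→1360, (A,merge)→1680, (C,merge)→1720, (A,hash)→1840, (C,nl_idx)→3360, (A,nl)→9680 …(+1); best=1360 via (C,hash)
  {BC}: card=8000; try (C,hash)→1520, (B,merge)→2520, (C,merge)→2640, (B,hash)→3360, (C,nl_idx)→9600, (B,nl)→16080 …(+1); best=1520 via (C,hash)
  {AB}: card=2400; try (A,hash)→2080, (B,merge)→2880, (A,merge)→2960, (B,hash)→3440, (B,nl)→24120, (A,nl)→24200; best=2080 via (A,hash)
  {ABC}: card=24000; try (C,hash)→5600, (B,hash)→6960, (A,hash)→11200, (C,merge)→33920, (B,merge)→34360, (C,nl_idx)→42880 …(+4); best=5600 via (C,hash)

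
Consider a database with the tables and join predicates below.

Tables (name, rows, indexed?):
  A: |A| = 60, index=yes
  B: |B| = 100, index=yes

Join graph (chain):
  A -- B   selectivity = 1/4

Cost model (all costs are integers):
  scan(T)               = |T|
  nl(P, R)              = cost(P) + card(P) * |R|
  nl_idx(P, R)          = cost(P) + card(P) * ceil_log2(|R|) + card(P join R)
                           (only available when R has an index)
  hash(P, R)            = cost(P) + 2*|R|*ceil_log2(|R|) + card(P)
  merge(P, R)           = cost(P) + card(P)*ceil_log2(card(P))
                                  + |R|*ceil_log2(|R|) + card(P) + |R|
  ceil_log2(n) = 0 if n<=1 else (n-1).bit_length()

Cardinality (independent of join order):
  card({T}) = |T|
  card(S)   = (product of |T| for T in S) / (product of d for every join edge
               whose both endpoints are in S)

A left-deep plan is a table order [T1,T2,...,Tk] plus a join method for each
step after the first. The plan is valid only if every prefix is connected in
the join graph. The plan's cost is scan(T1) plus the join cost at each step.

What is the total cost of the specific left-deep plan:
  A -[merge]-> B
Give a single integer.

1280

step 1: scan A: cost=60, card=60
step 2: join B via merge
    card(P join B) = 60*100/(4) = 1500
    cost = 60 + 60*6 + 100*7 + 60 + 100 = 1280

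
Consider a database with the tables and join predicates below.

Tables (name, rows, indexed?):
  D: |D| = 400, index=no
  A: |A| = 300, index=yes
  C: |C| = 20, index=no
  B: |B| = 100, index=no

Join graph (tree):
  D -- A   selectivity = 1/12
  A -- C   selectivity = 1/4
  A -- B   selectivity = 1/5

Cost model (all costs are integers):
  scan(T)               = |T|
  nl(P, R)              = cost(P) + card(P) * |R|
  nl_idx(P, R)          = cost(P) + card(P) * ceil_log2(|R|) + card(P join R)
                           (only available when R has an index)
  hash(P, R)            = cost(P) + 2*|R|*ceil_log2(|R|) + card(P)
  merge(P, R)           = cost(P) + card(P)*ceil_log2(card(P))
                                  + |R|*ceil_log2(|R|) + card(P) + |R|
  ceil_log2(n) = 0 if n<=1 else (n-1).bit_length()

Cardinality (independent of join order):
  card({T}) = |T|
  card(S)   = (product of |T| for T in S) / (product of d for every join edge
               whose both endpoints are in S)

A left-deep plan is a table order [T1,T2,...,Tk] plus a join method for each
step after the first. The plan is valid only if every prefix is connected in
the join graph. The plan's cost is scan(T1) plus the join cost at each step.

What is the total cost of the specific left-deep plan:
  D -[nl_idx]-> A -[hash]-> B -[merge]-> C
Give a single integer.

3825520

step 1: scan D: cost=400, card=400
step 2: join A via nl_idx
    card(P join A) = 400*300/(12) = 10000
    cost = 400 + 400*9 + 10000 = 14000
step 3: join B via hash
    card(P join B) = 10000*100/(5) = 200000
    cost = 14000 + 2*100*7 + 10000 = 25400
step 4: join C via merge
    card(P join C) = 200000*20/(4) = 1000000
    cost = 25400 + 200000*18 + 20*5 + 200000 + 20 = 3825520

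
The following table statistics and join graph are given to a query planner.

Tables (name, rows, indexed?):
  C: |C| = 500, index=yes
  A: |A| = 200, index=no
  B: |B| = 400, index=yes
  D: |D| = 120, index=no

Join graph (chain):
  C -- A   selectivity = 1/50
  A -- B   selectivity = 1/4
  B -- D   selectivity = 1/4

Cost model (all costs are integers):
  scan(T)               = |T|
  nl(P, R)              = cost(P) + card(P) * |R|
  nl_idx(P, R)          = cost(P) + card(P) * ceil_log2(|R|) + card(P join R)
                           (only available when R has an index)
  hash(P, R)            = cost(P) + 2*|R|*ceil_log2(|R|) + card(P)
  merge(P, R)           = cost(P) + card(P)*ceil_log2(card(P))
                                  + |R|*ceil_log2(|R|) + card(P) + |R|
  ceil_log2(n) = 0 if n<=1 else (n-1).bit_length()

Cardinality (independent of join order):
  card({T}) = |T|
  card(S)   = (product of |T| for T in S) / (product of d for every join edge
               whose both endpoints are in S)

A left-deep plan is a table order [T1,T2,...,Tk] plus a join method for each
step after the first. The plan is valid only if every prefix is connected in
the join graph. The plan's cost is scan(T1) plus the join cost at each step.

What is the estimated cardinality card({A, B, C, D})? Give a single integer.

Tables in S: A(200), B(400), C(500), D(120)
Edges inside S: C-A(d=50), A-B(d=4), B-D(d=4)
numerator = 200 * 400 * 500 * 120 = 4800000000
denominator = 50 * 4 * 4 = 800
card(S) = 4800000000 / 800 = 6000000

6000000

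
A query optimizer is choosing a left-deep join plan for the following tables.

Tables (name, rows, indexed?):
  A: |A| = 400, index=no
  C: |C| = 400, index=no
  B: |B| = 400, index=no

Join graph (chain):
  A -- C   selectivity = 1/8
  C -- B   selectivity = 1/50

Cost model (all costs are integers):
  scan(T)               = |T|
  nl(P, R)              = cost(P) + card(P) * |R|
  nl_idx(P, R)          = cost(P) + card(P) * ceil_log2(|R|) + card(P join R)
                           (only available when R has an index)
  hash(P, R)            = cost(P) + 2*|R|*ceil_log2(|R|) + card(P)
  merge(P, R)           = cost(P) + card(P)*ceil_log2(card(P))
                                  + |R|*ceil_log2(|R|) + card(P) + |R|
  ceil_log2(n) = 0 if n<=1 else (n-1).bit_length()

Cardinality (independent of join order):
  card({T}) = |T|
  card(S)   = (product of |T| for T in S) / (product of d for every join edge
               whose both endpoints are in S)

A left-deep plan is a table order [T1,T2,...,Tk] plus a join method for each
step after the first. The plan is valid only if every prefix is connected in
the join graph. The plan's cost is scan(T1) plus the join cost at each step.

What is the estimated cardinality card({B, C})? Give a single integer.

3200

Tables in S: B(400), C(400)
Edges inside S: C-B(d=50)
numerator = 400 * 400 = 160000
denominator = 50 = 50
card(S) = 160000 / 50 = 3200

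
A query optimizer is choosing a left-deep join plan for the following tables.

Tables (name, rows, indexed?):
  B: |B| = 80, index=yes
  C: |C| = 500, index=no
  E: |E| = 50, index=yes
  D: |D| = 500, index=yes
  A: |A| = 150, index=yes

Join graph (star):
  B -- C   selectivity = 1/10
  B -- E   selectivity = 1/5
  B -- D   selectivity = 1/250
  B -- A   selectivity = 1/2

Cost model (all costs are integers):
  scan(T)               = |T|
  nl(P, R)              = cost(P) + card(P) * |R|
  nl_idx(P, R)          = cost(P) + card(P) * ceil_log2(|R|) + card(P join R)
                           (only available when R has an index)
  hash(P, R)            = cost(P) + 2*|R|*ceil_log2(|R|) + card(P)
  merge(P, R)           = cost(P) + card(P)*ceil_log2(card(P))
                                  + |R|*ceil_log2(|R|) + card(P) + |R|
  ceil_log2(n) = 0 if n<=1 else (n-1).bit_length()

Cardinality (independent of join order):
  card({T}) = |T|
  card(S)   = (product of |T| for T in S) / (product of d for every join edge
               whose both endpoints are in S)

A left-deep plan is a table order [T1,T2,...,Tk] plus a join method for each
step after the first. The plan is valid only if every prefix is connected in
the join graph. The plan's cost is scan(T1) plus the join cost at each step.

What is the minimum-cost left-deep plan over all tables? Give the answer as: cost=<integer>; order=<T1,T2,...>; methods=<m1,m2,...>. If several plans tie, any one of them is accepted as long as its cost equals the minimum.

Selinger DP (subsets sized 1..n):
  {B}: scan cost=80, card=80
  {C}: scan cost=500, card=500
  {E}: scan cost=50, card=50
  {D}: scan cost=500, card=500
  {A}: scan cost=150, card=150
  {BC}: card=4000; try (B,hash)→2120, (C,merge)→5720, (B,merge)→6140, (B,nl_idx)→8000, (C,hash)→9160, (C,nl)→40080 …(+1); best=2120 via (B,hash)
  {BE}: card=800; try (E,hash)→760, (B,merge)→1040, (E,merge)→1070, (B,nl_idx)→1200, (B,hash)→1220, (E,nl_idx)→1360 …(+2); best=760 via (E,hash)
  {BD}: card=160; try (D,nl_idx)→960, (B,hash)→2120, (B,nl_idx)→4160, (D,merge)→5720, (B,merge)→6140, (D,hash)→9160 …(+2); best=960 via (D,nl_idx)
  {AB}: card=6000; try (B,hash)→1420, (A,merge)→2070, (B,merge)→2140, (A,hash)→2560, (A,nl_idx)→6720, (B,nl_idx)→7200 …(+2); best=1420 via (B,hash)
  {BCE}: card=40000; try (E,hash)→6720, (C,hash)→10560, (C,merge)→14560, (E,merge)→54470, (E,nl_idx)→66120, (E,nl)→202120 …(+1); best=6720 via (E,hash)
  {BCD}: card=8000; try (C,merge)→7400, (C,hash)→10120, (D,hash)→15120, (D,nl_idx)→46120, (D,merge)→59120, (C,nl)→80960 …(+1); best=7400 via (C,merge)
  {ABC}: card=300000; try (A,hash)→8520, (C,hash)→16420, (A,merge)→55470, (C,merge)→90420, (A,nl_idx)→334120, (A,nl)→602120 …(+1); best=8520 via (A,hash)
  {BDE}: card=1600; try (E,hash)→1720, (E,merge)→2750, (E,nl_idx)→3520, (E,nl)→8960, (D,nl_idx)→9560, (D,hash)→10560 …(+2); best=1720 via (E,hash)
  {ABE}: card=60000; try (A,hash)→3960, (E,hash)→8020, (A,merge)→10910, (A,nl_idx)→67160, (E,merge)→85770, (E,nl_idx)→97420 …(+2); best=3960 via (A,hash)
  {ABD}: card=12000; try (A,hash)→3520, (A,merge)→3750, (A,nl_idx)→14240, (D,hash)→16420, (A,nl)→24960, (D,nl_idx)→67420 …(+2); best=3520 via (A,hash)
  {BCDE}: card=80000; try (C,hash)→12320, (E,hash)→16000, (C,merge)→25920, (D,hash)→55720, (E,merge)→119750, (E,nl_idx)→135400 …(+5); best=12320 via (C,hash)
  {ABCE}: card=3000000; try (A,hash)→49120, (C,hash)→72960, (E,hash)→309120, (A,merge)→688070, (C,merge)→1028960, (A,nl_idx)→3326720 …(+5); best=49120 via (A,hash)
  {ABCD}: card=600000; try (A,hash)→17800, (C,hash)→24520, (A,merge)→120750, (C,merge)→188520, (D,hash)→317520, (A,nl_idx)→671400 …(+5); best=17800 via (A,hash)
  {ABDE}: card=120000; try (A,hash)→5720, (E,hash)→16120, (A,merge)→22270, (D,hash)→72960, (A,nl_idx)→134520, (E,merge)→183870 …(+6); best=5720 via (A,hash)
  {ABCDE}: card=6000000; try (A,hash)→94720, (C,hash)→134720, (E,hash)→618400, (A,merge)→1453670, (C,merge)→2170720, (D,hash)→3058120 …(+9); best=94720 via (A,hash)

cost=94720; order=B,D,E,C,A; methods=nl_idx,hash,hash,hash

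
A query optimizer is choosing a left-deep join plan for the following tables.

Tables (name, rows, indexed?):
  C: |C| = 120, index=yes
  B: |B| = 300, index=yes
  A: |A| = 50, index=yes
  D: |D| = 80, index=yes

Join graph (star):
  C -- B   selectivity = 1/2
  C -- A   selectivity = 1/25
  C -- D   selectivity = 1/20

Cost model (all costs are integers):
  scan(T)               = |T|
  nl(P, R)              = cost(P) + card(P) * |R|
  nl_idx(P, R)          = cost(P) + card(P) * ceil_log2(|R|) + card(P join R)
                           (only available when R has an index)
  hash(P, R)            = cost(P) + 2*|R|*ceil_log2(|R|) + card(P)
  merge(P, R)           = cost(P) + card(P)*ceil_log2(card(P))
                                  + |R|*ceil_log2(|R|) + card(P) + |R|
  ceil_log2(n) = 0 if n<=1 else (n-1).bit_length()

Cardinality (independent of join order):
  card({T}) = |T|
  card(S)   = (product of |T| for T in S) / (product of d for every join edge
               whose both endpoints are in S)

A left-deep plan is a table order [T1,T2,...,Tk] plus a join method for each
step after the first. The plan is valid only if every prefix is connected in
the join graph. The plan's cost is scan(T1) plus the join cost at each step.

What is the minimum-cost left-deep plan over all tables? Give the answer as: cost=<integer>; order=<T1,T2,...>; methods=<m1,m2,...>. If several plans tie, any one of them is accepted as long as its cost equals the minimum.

Selinger DP (subsets sized 1..n):
  {C}: scan cost=120, card=120
  {B}: scan cost=300, card=300
  {A}: scan cost=50, card=50
  {D}: scan cost=80, card=80
  {BC}: card=18000; try (C,hash)→2280, (B,merge)→4080, (C,merge)→4260, (B,hash)→5640, (B,nl_idx)→19200, (C,nl_idx)→20400 …(+2); best=2280 via (C,hash)
  {AC}: card=240; try (C,nl_idx)→640, (A,hash)→840, (A,nl_idx)→1080, (C,merge)→1360, (A,merge)→1430, (C,hash)→1780 …(+2); best=640 via (C,nl_idx)
  {CD}: card=480; try (C,nl_idx)→1120, (D,hash)→1360, (D,nl_idx)→1440, (C,merge)→1680, (D,merge)→1720, (C,hash)→1840 …(+2); best=1120 via (C,nl_idx)
  {ABC}: card=36000; try (B,merge)→5800, (B,hash)→6280, (A,hash)→20880, (B,nl_idx)→38800, (B,nl)→72640, (A,nl_idx)→146280 …(+2); best=5800 via (B,merge)
  {BCD}: card=72000; try (B,hash)→7000, (B,merge)→8920, (D,hash)→21400, (B,nl_idx)→77440, (B,nl)→145120, (D,nl_idx)→200280 …(+2); best=7000 via (B,hash)
  {ACD}: card=960; try (D,hash)→2000, (A,hash)→2200, (D,nl_idx)→3280, (D,merge)→3440, (A,nl_idx)→4960, (A,merge)→6270 …(+2); best=2000 via (D,hash)
  {ABCD}: card=144000; try (B,hash)→8360, (B,merge)→15560, (D,hash)→42920, (A,hash)→79600, (B,nl_idx)→154640, (B,nl)→290000 …(+6); best=8360 via (B,hash)

cost=8360; order=A,C,D,B; methods=nl_idx,hash,hash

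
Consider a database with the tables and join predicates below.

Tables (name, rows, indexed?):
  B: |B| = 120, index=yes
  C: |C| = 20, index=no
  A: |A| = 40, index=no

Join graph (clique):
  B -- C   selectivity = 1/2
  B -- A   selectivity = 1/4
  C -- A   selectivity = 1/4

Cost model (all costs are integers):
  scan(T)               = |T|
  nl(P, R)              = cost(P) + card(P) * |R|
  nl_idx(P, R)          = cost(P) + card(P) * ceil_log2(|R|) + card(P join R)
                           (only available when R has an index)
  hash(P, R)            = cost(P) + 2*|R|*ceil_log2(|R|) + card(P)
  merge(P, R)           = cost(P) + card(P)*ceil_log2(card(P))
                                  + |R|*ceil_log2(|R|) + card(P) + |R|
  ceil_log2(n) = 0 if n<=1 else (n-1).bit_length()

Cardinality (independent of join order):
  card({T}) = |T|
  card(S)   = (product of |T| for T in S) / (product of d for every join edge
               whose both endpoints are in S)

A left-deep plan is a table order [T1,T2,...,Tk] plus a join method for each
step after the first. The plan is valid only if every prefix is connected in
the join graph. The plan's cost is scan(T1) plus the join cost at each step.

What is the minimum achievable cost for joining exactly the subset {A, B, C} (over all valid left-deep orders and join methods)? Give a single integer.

Selinger DP over subsets of {A,B,C}:
  {B}: scan cost=120, card=120
  {C}: scan cost=20, card=20
  {A}: scan cost=40, card=40
  {BC}: card=1200; try (C,hash)→440, (B,merge)→1100, (C,merge)→1200, (B,nl_idx)→1360, (B,hash)→1720, (B,nl)→2420 …(+1); best=440 via (C,hash)
  {AB}: card=1200; try (A,hash)→720, (B,merge)→1280, (A,merge)→1360, (B,nl_idx)→1520, (B,hash)→1760, (B,nl)→4840 …(+1); best=720 via (A,hash)
  {AC}: card=200; try (C,hash)→280, (A,merge)→420, (C,merge)→440, (A,hash)→520, (A,nl)→820, (C,nl)→840; best=280 via (C,hash)
  {ABC}: card=3000; try (C,hash)→2120, (A,hash)→2120, (B,hash)→2160, (B,merge)→3040, (B,nl_idx)→4680, (A,merge)→15120 …(+4); best=2120 via (C,hash)

2120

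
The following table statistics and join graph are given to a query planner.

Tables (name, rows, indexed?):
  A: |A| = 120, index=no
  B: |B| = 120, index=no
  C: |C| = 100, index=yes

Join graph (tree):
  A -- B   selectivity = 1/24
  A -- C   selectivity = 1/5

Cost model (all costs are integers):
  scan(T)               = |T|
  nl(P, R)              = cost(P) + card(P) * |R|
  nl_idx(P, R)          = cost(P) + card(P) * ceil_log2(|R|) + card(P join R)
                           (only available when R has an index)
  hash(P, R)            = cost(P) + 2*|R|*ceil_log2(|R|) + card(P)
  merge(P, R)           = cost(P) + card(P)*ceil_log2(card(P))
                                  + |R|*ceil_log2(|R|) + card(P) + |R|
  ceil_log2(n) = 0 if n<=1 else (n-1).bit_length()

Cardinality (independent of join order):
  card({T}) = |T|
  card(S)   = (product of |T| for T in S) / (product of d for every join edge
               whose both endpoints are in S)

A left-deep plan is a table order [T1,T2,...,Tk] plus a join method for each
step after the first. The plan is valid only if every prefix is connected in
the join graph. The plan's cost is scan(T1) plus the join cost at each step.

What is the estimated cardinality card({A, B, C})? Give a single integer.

Tables in S: A(120), B(120), C(100)
Edges inside S: A-B(d=24), A-C(d=5)
numerator = 120 * 120 * 100 = 1440000
denominator = 24 * 5 = 120
card(S) = 1440000 / 120 = 12000

12000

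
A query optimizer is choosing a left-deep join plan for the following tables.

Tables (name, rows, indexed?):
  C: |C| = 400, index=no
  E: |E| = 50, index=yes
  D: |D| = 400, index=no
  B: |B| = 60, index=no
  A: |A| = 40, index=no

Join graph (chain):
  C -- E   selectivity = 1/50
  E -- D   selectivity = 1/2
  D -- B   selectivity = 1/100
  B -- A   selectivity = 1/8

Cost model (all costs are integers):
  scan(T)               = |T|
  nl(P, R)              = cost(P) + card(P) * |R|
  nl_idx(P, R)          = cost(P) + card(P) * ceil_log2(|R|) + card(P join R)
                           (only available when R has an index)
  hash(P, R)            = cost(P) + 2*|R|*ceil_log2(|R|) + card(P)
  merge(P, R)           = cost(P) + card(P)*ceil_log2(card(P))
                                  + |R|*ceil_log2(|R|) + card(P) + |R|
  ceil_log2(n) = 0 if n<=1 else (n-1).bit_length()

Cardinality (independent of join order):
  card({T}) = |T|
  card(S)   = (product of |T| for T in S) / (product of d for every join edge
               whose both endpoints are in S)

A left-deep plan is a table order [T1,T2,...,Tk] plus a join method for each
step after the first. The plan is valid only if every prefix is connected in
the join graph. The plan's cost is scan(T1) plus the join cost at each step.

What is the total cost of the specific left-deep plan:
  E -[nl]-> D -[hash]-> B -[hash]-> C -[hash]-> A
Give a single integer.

92450

step 1: scan E: cost=50, card=50
step 2: join D via nl
    card(P join D) = 50*400/(2) = 10000
    cost = 50 + 50*400 = 20050
step 3: join B via hash
    card(P join B) = 10000*60/(100) = 6000
    cost = 20050 + 2*60*6 + 10000 = 30770
step 4: join C via hash
    card(P join C) = 6000*400/(50) = 48000
    cost = 30770 + 2*400*9 + 6000 = 43970
step 5: join A via hash
    card(P join A) = 48000*40/(8) = 240000
    cost = 43970 + 2*40*6 + 48000 = 92450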